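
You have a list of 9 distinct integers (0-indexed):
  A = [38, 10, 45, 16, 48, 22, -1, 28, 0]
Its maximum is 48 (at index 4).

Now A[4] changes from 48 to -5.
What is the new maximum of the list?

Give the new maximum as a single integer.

Old max = 48 (at index 4)
Change: A[4] 48 -> -5
Changed element WAS the max -> may need rescan.
  Max of remaining elements: 45
  New max = max(-5, 45) = 45

Answer: 45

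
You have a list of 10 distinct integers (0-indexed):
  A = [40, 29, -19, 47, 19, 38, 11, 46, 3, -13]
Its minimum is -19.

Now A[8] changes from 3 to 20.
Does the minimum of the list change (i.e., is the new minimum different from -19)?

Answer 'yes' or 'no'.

Answer: no

Derivation:
Old min = -19
Change: A[8] 3 -> 20
Changed element was NOT the min; min changes only if 20 < -19.
New min = -19; changed? no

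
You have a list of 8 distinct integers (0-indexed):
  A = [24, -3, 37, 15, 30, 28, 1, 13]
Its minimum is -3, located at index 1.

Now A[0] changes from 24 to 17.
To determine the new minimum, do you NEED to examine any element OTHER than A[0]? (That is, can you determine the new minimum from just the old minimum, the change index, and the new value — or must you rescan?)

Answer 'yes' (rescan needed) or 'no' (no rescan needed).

Answer: no

Derivation:
Old min = -3 at index 1
Change at index 0: 24 -> 17
Index 0 was NOT the min. New min = min(-3, 17). No rescan of other elements needed.
Needs rescan: no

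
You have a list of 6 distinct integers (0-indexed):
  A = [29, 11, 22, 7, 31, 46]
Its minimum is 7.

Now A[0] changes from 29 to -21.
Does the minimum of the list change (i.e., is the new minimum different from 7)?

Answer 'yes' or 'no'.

Old min = 7
Change: A[0] 29 -> -21
Changed element was NOT the min; min changes only if -21 < 7.
New min = -21; changed? yes

Answer: yes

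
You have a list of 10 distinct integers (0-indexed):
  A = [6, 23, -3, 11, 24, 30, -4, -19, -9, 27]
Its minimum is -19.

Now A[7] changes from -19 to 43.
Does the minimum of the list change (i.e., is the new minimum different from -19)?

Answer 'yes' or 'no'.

Old min = -19
Change: A[7] -19 -> 43
Changed element was the min; new min must be rechecked.
New min = -9; changed? yes

Answer: yes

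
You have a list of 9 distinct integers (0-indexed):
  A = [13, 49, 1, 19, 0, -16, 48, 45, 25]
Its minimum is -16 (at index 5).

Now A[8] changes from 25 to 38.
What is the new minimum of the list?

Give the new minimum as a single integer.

Old min = -16 (at index 5)
Change: A[8] 25 -> 38
Changed element was NOT the old min.
  New min = min(old_min, new_val) = min(-16, 38) = -16

Answer: -16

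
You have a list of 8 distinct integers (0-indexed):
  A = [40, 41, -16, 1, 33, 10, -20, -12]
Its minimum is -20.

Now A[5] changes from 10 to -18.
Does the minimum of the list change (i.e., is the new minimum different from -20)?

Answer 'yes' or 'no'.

Answer: no

Derivation:
Old min = -20
Change: A[5] 10 -> -18
Changed element was NOT the min; min changes only if -18 < -20.
New min = -20; changed? no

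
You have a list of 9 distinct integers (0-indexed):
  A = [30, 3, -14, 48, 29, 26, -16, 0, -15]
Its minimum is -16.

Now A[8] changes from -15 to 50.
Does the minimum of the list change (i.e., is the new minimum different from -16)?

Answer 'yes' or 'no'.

Answer: no

Derivation:
Old min = -16
Change: A[8] -15 -> 50
Changed element was NOT the min; min changes only if 50 < -16.
New min = -16; changed? no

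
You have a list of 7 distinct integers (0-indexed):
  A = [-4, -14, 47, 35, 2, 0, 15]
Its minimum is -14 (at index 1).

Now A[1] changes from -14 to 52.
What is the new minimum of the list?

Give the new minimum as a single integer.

Old min = -14 (at index 1)
Change: A[1] -14 -> 52
Changed element WAS the min. Need to check: is 52 still <= all others?
  Min of remaining elements: -4
  New min = min(52, -4) = -4

Answer: -4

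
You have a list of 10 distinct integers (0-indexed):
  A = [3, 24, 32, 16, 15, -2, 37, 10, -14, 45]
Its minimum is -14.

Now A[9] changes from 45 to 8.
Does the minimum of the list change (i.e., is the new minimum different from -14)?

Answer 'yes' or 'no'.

Answer: no

Derivation:
Old min = -14
Change: A[9] 45 -> 8
Changed element was NOT the min; min changes only if 8 < -14.
New min = -14; changed? no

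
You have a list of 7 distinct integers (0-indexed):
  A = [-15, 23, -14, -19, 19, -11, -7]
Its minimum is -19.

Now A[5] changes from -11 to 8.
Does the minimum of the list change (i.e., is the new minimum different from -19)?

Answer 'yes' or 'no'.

Old min = -19
Change: A[5] -11 -> 8
Changed element was NOT the min; min changes only if 8 < -19.
New min = -19; changed? no

Answer: no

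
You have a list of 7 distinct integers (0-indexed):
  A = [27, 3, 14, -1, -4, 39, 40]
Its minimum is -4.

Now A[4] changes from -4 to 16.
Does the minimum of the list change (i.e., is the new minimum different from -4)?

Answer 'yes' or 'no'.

Old min = -4
Change: A[4] -4 -> 16
Changed element was the min; new min must be rechecked.
New min = -1; changed? yes

Answer: yes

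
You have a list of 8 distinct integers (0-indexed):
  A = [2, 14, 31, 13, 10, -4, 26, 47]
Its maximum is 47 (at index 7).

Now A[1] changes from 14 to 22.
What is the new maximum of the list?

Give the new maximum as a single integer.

Old max = 47 (at index 7)
Change: A[1] 14 -> 22
Changed element was NOT the old max.
  New max = max(old_max, new_val) = max(47, 22) = 47

Answer: 47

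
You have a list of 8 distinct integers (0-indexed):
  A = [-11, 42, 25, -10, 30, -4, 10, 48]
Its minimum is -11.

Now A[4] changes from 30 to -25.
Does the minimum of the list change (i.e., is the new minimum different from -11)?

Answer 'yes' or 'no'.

Answer: yes

Derivation:
Old min = -11
Change: A[4] 30 -> -25
Changed element was NOT the min; min changes only if -25 < -11.
New min = -25; changed? yes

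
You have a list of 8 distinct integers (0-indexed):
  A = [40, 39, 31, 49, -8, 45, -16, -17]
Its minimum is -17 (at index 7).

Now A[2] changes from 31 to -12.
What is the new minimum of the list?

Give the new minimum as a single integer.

Answer: -17

Derivation:
Old min = -17 (at index 7)
Change: A[2] 31 -> -12
Changed element was NOT the old min.
  New min = min(old_min, new_val) = min(-17, -12) = -17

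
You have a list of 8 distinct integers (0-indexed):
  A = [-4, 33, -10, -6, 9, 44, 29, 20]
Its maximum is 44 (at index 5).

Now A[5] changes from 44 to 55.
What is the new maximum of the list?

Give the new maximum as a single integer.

Answer: 55

Derivation:
Old max = 44 (at index 5)
Change: A[5] 44 -> 55
Changed element WAS the max -> may need rescan.
  Max of remaining elements: 33
  New max = max(55, 33) = 55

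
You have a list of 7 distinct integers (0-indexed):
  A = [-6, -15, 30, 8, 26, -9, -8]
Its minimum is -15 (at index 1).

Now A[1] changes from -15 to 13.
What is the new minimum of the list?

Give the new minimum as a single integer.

Old min = -15 (at index 1)
Change: A[1] -15 -> 13
Changed element WAS the min. Need to check: is 13 still <= all others?
  Min of remaining elements: -9
  New min = min(13, -9) = -9

Answer: -9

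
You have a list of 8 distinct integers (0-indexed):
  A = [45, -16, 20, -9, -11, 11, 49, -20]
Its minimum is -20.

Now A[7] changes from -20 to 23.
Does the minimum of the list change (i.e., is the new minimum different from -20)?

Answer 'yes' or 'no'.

Old min = -20
Change: A[7] -20 -> 23
Changed element was the min; new min must be rechecked.
New min = -16; changed? yes

Answer: yes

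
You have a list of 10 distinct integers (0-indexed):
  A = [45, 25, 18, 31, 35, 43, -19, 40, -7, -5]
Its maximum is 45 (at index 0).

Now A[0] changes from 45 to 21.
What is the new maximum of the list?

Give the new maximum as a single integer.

Answer: 43

Derivation:
Old max = 45 (at index 0)
Change: A[0] 45 -> 21
Changed element WAS the max -> may need rescan.
  Max of remaining elements: 43
  New max = max(21, 43) = 43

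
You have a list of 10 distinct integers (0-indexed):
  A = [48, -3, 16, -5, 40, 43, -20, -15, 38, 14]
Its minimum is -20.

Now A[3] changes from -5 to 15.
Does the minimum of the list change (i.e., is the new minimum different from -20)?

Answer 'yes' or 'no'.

Answer: no

Derivation:
Old min = -20
Change: A[3] -5 -> 15
Changed element was NOT the min; min changes only if 15 < -20.
New min = -20; changed? no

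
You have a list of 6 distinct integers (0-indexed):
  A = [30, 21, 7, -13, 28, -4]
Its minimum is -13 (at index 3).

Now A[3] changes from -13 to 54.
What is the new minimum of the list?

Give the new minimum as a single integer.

Old min = -13 (at index 3)
Change: A[3] -13 -> 54
Changed element WAS the min. Need to check: is 54 still <= all others?
  Min of remaining elements: -4
  New min = min(54, -4) = -4

Answer: -4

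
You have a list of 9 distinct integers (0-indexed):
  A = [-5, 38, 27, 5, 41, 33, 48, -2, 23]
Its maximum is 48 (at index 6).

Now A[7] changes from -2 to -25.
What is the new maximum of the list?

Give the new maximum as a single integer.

Answer: 48

Derivation:
Old max = 48 (at index 6)
Change: A[7] -2 -> -25
Changed element was NOT the old max.
  New max = max(old_max, new_val) = max(48, -25) = 48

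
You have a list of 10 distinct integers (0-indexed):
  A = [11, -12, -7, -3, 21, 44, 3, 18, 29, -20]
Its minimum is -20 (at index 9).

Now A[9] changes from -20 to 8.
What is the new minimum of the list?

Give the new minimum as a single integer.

Answer: -12

Derivation:
Old min = -20 (at index 9)
Change: A[9] -20 -> 8
Changed element WAS the min. Need to check: is 8 still <= all others?
  Min of remaining elements: -12
  New min = min(8, -12) = -12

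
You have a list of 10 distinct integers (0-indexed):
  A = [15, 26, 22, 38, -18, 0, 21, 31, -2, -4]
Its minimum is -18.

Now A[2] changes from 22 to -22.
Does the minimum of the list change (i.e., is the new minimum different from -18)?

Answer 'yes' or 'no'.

Old min = -18
Change: A[2] 22 -> -22
Changed element was NOT the min; min changes only if -22 < -18.
New min = -22; changed? yes

Answer: yes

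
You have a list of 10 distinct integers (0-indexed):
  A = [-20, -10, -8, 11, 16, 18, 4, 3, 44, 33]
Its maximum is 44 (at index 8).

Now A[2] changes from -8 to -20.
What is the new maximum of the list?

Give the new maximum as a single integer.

Answer: 44

Derivation:
Old max = 44 (at index 8)
Change: A[2] -8 -> -20
Changed element was NOT the old max.
  New max = max(old_max, new_val) = max(44, -20) = 44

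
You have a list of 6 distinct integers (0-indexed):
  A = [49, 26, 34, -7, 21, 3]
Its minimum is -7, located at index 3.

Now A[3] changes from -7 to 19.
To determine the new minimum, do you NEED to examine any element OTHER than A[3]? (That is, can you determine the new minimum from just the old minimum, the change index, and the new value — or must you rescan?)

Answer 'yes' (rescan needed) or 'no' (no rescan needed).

Answer: yes

Derivation:
Old min = -7 at index 3
Change at index 3: -7 -> 19
Index 3 WAS the min and new value 19 > old min -7. Must rescan other elements to find the new min.
Needs rescan: yes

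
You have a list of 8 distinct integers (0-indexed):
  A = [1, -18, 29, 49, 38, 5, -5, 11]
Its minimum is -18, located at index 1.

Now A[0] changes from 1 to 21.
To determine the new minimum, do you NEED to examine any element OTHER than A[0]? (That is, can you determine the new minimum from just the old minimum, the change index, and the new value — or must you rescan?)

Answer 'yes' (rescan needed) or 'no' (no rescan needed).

Old min = -18 at index 1
Change at index 0: 1 -> 21
Index 0 was NOT the min. New min = min(-18, 21). No rescan of other elements needed.
Needs rescan: no

Answer: no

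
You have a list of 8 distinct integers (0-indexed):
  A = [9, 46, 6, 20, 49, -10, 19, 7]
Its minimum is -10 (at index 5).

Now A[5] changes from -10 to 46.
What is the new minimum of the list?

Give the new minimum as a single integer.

Old min = -10 (at index 5)
Change: A[5] -10 -> 46
Changed element WAS the min. Need to check: is 46 still <= all others?
  Min of remaining elements: 6
  New min = min(46, 6) = 6

Answer: 6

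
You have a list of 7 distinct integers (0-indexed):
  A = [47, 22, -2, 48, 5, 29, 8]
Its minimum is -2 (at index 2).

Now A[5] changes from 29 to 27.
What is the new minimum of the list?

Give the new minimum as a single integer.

Answer: -2

Derivation:
Old min = -2 (at index 2)
Change: A[5] 29 -> 27
Changed element was NOT the old min.
  New min = min(old_min, new_val) = min(-2, 27) = -2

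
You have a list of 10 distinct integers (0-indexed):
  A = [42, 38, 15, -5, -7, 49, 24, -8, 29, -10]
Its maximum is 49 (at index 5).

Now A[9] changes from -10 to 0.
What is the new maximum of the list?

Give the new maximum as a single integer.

Old max = 49 (at index 5)
Change: A[9] -10 -> 0
Changed element was NOT the old max.
  New max = max(old_max, new_val) = max(49, 0) = 49

Answer: 49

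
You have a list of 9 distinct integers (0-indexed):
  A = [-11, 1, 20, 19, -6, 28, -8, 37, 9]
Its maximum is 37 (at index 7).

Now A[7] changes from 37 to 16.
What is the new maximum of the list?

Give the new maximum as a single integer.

Answer: 28

Derivation:
Old max = 37 (at index 7)
Change: A[7] 37 -> 16
Changed element WAS the max -> may need rescan.
  Max of remaining elements: 28
  New max = max(16, 28) = 28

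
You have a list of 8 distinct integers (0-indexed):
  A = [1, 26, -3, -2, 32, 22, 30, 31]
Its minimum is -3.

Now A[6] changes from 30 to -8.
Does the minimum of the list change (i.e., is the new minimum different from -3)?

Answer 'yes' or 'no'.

Old min = -3
Change: A[6] 30 -> -8
Changed element was NOT the min; min changes only if -8 < -3.
New min = -8; changed? yes

Answer: yes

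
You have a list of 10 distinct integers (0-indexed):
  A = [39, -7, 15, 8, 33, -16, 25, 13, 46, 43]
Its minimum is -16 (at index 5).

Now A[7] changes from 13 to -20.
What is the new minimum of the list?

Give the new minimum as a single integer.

Old min = -16 (at index 5)
Change: A[7] 13 -> -20
Changed element was NOT the old min.
  New min = min(old_min, new_val) = min(-16, -20) = -20

Answer: -20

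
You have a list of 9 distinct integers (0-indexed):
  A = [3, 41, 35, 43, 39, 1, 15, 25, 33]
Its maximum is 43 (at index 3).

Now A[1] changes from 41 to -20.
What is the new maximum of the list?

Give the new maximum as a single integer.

Answer: 43

Derivation:
Old max = 43 (at index 3)
Change: A[1] 41 -> -20
Changed element was NOT the old max.
  New max = max(old_max, new_val) = max(43, -20) = 43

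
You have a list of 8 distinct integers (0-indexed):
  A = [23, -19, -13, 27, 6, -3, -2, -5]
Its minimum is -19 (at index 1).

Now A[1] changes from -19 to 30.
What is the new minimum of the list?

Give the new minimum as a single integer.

Answer: -13

Derivation:
Old min = -19 (at index 1)
Change: A[1] -19 -> 30
Changed element WAS the min. Need to check: is 30 still <= all others?
  Min of remaining elements: -13
  New min = min(30, -13) = -13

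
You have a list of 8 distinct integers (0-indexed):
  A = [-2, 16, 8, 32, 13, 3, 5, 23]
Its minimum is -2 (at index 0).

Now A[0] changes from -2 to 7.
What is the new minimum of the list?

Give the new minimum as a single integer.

Old min = -2 (at index 0)
Change: A[0] -2 -> 7
Changed element WAS the min. Need to check: is 7 still <= all others?
  Min of remaining elements: 3
  New min = min(7, 3) = 3

Answer: 3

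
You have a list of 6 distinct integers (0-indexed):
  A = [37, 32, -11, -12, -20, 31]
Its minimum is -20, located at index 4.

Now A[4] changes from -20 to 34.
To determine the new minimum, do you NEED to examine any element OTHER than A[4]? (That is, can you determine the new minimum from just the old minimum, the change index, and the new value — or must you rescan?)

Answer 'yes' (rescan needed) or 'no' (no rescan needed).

Answer: yes

Derivation:
Old min = -20 at index 4
Change at index 4: -20 -> 34
Index 4 WAS the min and new value 34 > old min -20. Must rescan other elements to find the new min.
Needs rescan: yes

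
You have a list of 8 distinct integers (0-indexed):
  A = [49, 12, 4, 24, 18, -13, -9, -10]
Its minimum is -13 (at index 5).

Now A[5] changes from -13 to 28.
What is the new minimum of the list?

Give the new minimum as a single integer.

Old min = -13 (at index 5)
Change: A[5] -13 -> 28
Changed element WAS the min. Need to check: is 28 still <= all others?
  Min of remaining elements: -10
  New min = min(28, -10) = -10

Answer: -10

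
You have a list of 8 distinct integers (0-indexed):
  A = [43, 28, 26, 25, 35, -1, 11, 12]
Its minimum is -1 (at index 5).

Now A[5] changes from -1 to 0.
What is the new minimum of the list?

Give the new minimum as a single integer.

Old min = -1 (at index 5)
Change: A[5] -1 -> 0
Changed element WAS the min. Need to check: is 0 still <= all others?
  Min of remaining elements: 11
  New min = min(0, 11) = 0

Answer: 0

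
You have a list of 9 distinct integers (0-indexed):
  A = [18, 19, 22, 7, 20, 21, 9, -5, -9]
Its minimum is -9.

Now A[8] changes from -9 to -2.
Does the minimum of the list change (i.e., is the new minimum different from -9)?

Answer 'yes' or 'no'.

Old min = -9
Change: A[8] -9 -> -2
Changed element was the min; new min must be rechecked.
New min = -5; changed? yes

Answer: yes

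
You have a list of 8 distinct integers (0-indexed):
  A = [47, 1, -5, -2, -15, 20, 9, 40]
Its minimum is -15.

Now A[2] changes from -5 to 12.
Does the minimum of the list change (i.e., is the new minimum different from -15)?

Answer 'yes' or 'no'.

Old min = -15
Change: A[2] -5 -> 12
Changed element was NOT the min; min changes only if 12 < -15.
New min = -15; changed? no

Answer: no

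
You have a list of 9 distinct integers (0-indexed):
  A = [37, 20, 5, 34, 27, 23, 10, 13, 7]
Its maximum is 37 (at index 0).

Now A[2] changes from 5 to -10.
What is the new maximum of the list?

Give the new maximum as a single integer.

Answer: 37

Derivation:
Old max = 37 (at index 0)
Change: A[2] 5 -> -10
Changed element was NOT the old max.
  New max = max(old_max, new_val) = max(37, -10) = 37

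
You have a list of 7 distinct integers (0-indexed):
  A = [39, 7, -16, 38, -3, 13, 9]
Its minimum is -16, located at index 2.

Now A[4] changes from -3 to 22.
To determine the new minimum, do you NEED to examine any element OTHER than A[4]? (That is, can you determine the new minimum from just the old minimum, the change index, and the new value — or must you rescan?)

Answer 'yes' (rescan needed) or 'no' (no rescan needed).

Answer: no

Derivation:
Old min = -16 at index 2
Change at index 4: -3 -> 22
Index 4 was NOT the min. New min = min(-16, 22). No rescan of other elements needed.
Needs rescan: no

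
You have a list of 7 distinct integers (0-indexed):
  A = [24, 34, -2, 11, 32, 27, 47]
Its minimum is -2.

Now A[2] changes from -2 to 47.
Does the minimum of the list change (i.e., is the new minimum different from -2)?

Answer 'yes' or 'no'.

Old min = -2
Change: A[2] -2 -> 47
Changed element was the min; new min must be rechecked.
New min = 11; changed? yes

Answer: yes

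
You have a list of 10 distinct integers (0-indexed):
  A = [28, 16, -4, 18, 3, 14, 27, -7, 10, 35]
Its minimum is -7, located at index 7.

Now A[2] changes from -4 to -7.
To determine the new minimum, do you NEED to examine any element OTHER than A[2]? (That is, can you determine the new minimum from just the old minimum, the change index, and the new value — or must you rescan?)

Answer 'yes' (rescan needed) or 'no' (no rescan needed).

Old min = -7 at index 7
Change at index 2: -4 -> -7
Index 2 was NOT the min. New min = min(-7, -7). No rescan of other elements needed.
Needs rescan: no

Answer: no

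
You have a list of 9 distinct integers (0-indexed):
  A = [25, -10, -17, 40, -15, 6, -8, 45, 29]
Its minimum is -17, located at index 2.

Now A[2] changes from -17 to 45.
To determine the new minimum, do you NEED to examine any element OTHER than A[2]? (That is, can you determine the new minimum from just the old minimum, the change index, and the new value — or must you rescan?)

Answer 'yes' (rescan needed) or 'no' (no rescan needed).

Old min = -17 at index 2
Change at index 2: -17 -> 45
Index 2 WAS the min and new value 45 > old min -17. Must rescan other elements to find the new min.
Needs rescan: yes

Answer: yes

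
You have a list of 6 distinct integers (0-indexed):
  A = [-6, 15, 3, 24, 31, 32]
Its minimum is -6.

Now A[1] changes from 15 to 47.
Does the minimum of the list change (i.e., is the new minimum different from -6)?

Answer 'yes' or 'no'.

Old min = -6
Change: A[1] 15 -> 47
Changed element was NOT the min; min changes only if 47 < -6.
New min = -6; changed? no

Answer: no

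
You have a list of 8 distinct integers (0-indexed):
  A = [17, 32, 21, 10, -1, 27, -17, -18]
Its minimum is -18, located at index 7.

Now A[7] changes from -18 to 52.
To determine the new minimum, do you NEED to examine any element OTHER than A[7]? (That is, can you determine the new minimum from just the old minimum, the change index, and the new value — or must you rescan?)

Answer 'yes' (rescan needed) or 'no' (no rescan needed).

Old min = -18 at index 7
Change at index 7: -18 -> 52
Index 7 WAS the min and new value 52 > old min -18. Must rescan other elements to find the new min.
Needs rescan: yes

Answer: yes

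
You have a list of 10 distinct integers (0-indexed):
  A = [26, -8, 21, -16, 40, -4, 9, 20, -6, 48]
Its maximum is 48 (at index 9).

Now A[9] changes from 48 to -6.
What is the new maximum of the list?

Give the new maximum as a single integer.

Old max = 48 (at index 9)
Change: A[9] 48 -> -6
Changed element WAS the max -> may need rescan.
  Max of remaining elements: 40
  New max = max(-6, 40) = 40

Answer: 40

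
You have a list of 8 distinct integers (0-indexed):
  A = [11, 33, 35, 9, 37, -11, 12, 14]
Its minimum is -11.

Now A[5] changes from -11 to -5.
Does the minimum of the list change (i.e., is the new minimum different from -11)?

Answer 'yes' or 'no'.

Answer: yes

Derivation:
Old min = -11
Change: A[5] -11 -> -5
Changed element was the min; new min must be rechecked.
New min = -5; changed? yes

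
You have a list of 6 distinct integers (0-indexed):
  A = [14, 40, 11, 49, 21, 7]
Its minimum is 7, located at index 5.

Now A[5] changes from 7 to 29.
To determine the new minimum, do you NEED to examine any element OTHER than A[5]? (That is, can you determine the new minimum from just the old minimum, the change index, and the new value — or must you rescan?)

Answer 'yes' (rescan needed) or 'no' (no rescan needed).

Old min = 7 at index 5
Change at index 5: 7 -> 29
Index 5 WAS the min and new value 29 > old min 7. Must rescan other elements to find the new min.
Needs rescan: yes

Answer: yes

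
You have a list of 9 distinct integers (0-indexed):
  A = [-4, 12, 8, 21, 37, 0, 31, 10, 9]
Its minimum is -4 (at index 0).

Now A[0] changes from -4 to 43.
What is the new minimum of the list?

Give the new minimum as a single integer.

Answer: 0

Derivation:
Old min = -4 (at index 0)
Change: A[0] -4 -> 43
Changed element WAS the min. Need to check: is 43 still <= all others?
  Min of remaining elements: 0
  New min = min(43, 0) = 0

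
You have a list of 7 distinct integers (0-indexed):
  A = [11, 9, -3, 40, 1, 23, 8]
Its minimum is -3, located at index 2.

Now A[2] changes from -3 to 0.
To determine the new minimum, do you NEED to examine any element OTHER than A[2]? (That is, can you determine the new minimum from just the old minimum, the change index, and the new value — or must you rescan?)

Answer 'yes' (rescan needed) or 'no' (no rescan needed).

Old min = -3 at index 2
Change at index 2: -3 -> 0
Index 2 WAS the min and new value 0 > old min -3. Must rescan other elements to find the new min.
Needs rescan: yes

Answer: yes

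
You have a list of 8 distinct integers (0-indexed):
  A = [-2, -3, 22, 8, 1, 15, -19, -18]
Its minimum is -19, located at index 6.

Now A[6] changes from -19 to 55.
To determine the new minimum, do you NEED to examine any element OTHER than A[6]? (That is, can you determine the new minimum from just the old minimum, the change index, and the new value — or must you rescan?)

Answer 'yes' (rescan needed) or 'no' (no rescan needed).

Answer: yes

Derivation:
Old min = -19 at index 6
Change at index 6: -19 -> 55
Index 6 WAS the min and new value 55 > old min -19. Must rescan other elements to find the new min.
Needs rescan: yes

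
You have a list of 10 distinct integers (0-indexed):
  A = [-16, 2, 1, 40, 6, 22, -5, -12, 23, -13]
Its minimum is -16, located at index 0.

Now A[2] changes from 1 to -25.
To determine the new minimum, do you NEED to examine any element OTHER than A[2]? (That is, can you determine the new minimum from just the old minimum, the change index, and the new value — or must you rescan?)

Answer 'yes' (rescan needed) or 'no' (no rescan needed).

Answer: no

Derivation:
Old min = -16 at index 0
Change at index 2: 1 -> -25
Index 2 was NOT the min. New min = min(-16, -25). No rescan of other elements needed.
Needs rescan: no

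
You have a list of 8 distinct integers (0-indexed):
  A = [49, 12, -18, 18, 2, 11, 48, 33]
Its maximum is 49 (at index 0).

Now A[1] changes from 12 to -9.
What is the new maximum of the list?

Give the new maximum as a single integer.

Old max = 49 (at index 0)
Change: A[1] 12 -> -9
Changed element was NOT the old max.
  New max = max(old_max, new_val) = max(49, -9) = 49

Answer: 49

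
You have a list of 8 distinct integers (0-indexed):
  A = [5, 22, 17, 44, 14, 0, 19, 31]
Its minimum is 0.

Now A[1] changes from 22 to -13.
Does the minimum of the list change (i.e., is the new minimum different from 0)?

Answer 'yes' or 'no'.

Old min = 0
Change: A[1] 22 -> -13
Changed element was NOT the min; min changes only if -13 < 0.
New min = -13; changed? yes

Answer: yes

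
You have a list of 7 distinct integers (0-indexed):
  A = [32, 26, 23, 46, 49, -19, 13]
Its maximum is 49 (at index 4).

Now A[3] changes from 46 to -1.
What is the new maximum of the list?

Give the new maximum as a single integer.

Answer: 49

Derivation:
Old max = 49 (at index 4)
Change: A[3] 46 -> -1
Changed element was NOT the old max.
  New max = max(old_max, new_val) = max(49, -1) = 49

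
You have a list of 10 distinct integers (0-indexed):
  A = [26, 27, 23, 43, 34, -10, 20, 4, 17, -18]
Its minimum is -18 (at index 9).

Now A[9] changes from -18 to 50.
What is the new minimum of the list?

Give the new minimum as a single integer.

Answer: -10

Derivation:
Old min = -18 (at index 9)
Change: A[9] -18 -> 50
Changed element WAS the min. Need to check: is 50 still <= all others?
  Min of remaining elements: -10
  New min = min(50, -10) = -10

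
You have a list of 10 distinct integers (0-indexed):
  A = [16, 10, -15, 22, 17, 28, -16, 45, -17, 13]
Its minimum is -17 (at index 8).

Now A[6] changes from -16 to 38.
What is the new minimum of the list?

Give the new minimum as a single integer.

Answer: -17

Derivation:
Old min = -17 (at index 8)
Change: A[6] -16 -> 38
Changed element was NOT the old min.
  New min = min(old_min, new_val) = min(-17, 38) = -17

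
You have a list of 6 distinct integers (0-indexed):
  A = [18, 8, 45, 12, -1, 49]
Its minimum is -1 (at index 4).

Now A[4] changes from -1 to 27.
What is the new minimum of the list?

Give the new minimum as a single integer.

Old min = -1 (at index 4)
Change: A[4] -1 -> 27
Changed element WAS the min. Need to check: is 27 still <= all others?
  Min of remaining elements: 8
  New min = min(27, 8) = 8

Answer: 8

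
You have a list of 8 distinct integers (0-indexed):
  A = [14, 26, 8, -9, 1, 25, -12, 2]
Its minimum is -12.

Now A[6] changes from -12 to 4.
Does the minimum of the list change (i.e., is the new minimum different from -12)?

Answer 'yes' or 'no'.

Old min = -12
Change: A[6] -12 -> 4
Changed element was the min; new min must be rechecked.
New min = -9; changed? yes

Answer: yes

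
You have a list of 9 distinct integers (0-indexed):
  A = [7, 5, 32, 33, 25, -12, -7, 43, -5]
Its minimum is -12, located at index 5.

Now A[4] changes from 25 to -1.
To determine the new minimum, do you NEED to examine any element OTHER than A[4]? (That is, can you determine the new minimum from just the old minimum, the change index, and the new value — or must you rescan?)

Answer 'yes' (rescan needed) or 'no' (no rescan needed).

Old min = -12 at index 5
Change at index 4: 25 -> -1
Index 4 was NOT the min. New min = min(-12, -1). No rescan of other elements needed.
Needs rescan: no

Answer: no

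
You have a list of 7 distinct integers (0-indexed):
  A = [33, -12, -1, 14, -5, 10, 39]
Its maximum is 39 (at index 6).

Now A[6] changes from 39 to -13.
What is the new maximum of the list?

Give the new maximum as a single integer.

Old max = 39 (at index 6)
Change: A[6] 39 -> -13
Changed element WAS the max -> may need rescan.
  Max of remaining elements: 33
  New max = max(-13, 33) = 33

Answer: 33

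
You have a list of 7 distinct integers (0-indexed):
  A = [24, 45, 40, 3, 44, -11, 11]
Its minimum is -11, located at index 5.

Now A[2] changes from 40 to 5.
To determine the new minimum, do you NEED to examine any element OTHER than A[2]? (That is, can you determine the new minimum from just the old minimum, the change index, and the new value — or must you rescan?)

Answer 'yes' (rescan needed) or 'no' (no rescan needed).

Answer: no

Derivation:
Old min = -11 at index 5
Change at index 2: 40 -> 5
Index 2 was NOT the min. New min = min(-11, 5). No rescan of other elements needed.
Needs rescan: no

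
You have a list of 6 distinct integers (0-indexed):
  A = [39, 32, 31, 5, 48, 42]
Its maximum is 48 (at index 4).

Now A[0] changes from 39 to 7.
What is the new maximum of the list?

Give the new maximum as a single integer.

Answer: 48

Derivation:
Old max = 48 (at index 4)
Change: A[0] 39 -> 7
Changed element was NOT the old max.
  New max = max(old_max, new_val) = max(48, 7) = 48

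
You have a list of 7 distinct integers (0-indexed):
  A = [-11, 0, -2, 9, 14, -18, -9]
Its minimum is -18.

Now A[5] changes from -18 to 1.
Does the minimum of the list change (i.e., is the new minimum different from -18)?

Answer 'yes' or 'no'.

Answer: yes

Derivation:
Old min = -18
Change: A[5] -18 -> 1
Changed element was the min; new min must be rechecked.
New min = -11; changed? yes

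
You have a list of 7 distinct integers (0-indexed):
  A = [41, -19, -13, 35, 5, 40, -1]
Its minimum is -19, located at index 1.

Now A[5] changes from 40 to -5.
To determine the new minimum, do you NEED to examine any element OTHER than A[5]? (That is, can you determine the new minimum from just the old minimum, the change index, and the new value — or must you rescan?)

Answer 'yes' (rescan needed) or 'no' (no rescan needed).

Old min = -19 at index 1
Change at index 5: 40 -> -5
Index 5 was NOT the min. New min = min(-19, -5). No rescan of other elements needed.
Needs rescan: no

Answer: no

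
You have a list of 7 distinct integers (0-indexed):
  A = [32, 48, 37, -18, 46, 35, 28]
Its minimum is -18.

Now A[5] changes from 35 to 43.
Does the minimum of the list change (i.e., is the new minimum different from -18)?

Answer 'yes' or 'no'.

Answer: no

Derivation:
Old min = -18
Change: A[5] 35 -> 43
Changed element was NOT the min; min changes only if 43 < -18.
New min = -18; changed? no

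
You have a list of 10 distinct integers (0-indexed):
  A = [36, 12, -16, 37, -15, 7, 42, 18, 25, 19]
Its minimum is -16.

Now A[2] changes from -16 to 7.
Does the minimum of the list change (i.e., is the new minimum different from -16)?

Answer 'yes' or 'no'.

Old min = -16
Change: A[2] -16 -> 7
Changed element was the min; new min must be rechecked.
New min = -15; changed? yes

Answer: yes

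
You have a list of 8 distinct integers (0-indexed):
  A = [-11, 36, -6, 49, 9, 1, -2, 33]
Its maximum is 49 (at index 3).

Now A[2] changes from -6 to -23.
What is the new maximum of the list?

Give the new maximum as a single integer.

Old max = 49 (at index 3)
Change: A[2] -6 -> -23
Changed element was NOT the old max.
  New max = max(old_max, new_val) = max(49, -23) = 49

Answer: 49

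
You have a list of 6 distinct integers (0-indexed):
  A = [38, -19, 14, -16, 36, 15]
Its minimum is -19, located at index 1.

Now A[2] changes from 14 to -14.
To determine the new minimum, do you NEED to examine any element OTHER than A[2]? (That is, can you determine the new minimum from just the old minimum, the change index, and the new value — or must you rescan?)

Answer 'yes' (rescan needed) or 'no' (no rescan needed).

Answer: no

Derivation:
Old min = -19 at index 1
Change at index 2: 14 -> -14
Index 2 was NOT the min. New min = min(-19, -14). No rescan of other elements needed.
Needs rescan: no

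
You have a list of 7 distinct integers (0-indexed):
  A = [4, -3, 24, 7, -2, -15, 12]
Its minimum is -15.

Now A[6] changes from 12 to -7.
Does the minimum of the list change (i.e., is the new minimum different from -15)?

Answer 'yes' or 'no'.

Answer: no

Derivation:
Old min = -15
Change: A[6] 12 -> -7
Changed element was NOT the min; min changes only if -7 < -15.
New min = -15; changed? no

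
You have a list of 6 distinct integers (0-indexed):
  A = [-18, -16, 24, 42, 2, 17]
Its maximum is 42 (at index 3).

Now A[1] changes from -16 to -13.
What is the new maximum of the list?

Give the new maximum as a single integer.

Answer: 42

Derivation:
Old max = 42 (at index 3)
Change: A[1] -16 -> -13
Changed element was NOT the old max.
  New max = max(old_max, new_val) = max(42, -13) = 42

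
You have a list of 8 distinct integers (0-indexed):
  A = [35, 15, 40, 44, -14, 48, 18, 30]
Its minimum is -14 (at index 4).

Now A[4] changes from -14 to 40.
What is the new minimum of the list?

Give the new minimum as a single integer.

Answer: 15

Derivation:
Old min = -14 (at index 4)
Change: A[4] -14 -> 40
Changed element WAS the min. Need to check: is 40 still <= all others?
  Min of remaining elements: 15
  New min = min(40, 15) = 15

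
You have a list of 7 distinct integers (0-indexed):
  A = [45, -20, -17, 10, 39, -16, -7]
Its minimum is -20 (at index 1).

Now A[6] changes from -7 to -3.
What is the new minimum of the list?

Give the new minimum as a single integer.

Answer: -20

Derivation:
Old min = -20 (at index 1)
Change: A[6] -7 -> -3
Changed element was NOT the old min.
  New min = min(old_min, new_val) = min(-20, -3) = -20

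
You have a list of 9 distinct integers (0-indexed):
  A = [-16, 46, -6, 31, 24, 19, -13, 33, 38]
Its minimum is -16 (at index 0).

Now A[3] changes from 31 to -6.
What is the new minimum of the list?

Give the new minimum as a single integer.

Old min = -16 (at index 0)
Change: A[3] 31 -> -6
Changed element was NOT the old min.
  New min = min(old_min, new_val) = min(-16, -6) = -16

Answer: -16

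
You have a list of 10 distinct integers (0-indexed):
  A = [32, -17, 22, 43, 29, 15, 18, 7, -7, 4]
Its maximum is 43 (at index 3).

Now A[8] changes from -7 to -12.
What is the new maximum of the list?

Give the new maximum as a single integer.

Old max = 43 (at index 3)
Change: A[8] -7 -> -12
Changed element was NOT the old max.
  New max = max(old_max, new_val) = max(43, -12) = 43

Answer: 43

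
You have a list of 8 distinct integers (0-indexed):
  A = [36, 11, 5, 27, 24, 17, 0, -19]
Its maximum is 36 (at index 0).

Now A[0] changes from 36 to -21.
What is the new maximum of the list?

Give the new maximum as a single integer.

Answer: 27

Derivation:
Old max = 36 (at index 0)
Change: A[0] 36 -> -21
Changed element WAS the max -> may need rescan.
  Max of remaining elements: 27
  New max = max(-21, 27) = 27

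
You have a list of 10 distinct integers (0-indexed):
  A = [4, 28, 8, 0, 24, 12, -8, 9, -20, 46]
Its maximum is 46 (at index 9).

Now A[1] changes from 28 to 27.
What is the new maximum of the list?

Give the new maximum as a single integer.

Answer: 46

Derivation:
Old max = 46 (at index 9)
Change: A[1] 28 -> 27
Changed element was NOT the old max.
  New max = max(old_max, new_val) = max(46, 27) = 46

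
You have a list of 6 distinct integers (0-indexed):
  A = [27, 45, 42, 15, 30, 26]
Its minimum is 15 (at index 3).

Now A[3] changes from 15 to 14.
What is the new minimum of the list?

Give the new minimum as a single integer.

Old min = 15 (at index 3)
Change: A[3] 15 -> 14
Changed element WAS the min. Need to check: is 14 still <= all others?
  Min of remaining elements: 26
  New min = min(14, 26) = 14

Answer: 14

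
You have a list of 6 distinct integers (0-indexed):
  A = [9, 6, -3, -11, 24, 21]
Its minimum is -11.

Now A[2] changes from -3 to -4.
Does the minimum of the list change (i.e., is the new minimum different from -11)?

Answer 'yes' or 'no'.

Old min = -11
Change: A[2] -3 -> -4
Changed element was NOT the min; min changes only if -4 < -11.
New min = -11; changed? no

Answer: no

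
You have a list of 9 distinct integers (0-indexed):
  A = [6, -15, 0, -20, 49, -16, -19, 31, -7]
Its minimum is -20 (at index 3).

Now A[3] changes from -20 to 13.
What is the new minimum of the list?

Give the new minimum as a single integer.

Old min = -20 (at index 3)
Change: A[3] -20 -> 13
Changed element WAS the min. Need to check: is 13 still <= all others?
  Min of remaining elements: -19
  New min = min(13, -19) = -19

Answer: -19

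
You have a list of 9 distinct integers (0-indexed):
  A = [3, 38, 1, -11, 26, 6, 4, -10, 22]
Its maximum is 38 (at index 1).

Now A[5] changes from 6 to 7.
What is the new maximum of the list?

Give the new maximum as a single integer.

Old max = 38 (at index 1)
Change: A[5] 6 -> 7
Changed element was NOT the old max.
  New max = max(old_max, new_val) = max(38, 7) = 38

Answer: 38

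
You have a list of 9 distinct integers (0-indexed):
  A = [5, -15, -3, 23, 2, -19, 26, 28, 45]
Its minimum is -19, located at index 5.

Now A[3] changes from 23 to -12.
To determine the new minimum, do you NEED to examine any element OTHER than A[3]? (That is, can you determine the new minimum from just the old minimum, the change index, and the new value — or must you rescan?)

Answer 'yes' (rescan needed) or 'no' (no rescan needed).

Answer: no

Derivation:
Old min = -19 at index 5
Change at index 3: 23 -> -12
Index 3 was NOT the min. New min = min(-19, -12). No rescan of other elements needed.
Needs rescan: no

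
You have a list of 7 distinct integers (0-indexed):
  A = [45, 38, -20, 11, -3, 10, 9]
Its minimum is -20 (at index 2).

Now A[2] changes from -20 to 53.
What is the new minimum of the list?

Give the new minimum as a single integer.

Answer: -3

Derivation:
Old min = -20 (at index 2)
Change: A[2] -20 -> 53
Changed element WAS the min. Need to check: is 53 still <= all others?
  Min of remaining elements: -3
  New min = min(53, -3) = -3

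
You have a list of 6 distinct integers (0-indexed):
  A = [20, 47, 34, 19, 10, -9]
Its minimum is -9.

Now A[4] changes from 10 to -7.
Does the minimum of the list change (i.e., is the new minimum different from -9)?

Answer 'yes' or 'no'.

Answer: no

Derivation:
Old min = -9
Change: A[4] 10 -> -7
Changed element was NOT the min; min changes only if -7 < -9.
New min = -9; changed? no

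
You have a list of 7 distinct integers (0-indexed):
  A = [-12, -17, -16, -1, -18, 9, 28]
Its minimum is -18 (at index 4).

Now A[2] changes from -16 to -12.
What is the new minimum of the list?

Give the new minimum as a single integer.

Old min = -18 (at index 4)
Change: A[2] -16 -> -12
Changed element was NOT the old min.
  New min = min(old_min, new_val) = min(-18, -12) = -18

Answer: -18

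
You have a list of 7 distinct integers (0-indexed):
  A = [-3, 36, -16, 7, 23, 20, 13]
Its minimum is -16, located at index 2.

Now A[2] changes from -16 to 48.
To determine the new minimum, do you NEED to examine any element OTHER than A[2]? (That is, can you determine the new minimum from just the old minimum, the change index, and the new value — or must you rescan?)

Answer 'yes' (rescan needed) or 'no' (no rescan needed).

Answer: yes

Derivation:
Old min = -16 at index 2
Change at index 2: -16 -> 48
Index 2 WAS the min and new value 48 > old min -16. Must rescan other elements to find the new min.
Needs rescan: yes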